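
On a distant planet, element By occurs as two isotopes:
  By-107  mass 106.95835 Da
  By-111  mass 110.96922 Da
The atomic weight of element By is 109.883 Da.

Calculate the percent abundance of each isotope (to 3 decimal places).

With x = fraction of By-107 (so By-111 is 1 − x):
106.95835·x + 110.96922·(1 − x) = 109.883
(106.95835 − 110.96922)·x = 109.883 − 110.96922
x = -1.08622 / -4.01087 = 0.27082 → 27.082% By-107, 72.918% By-111.

By-107: 27.082%, By-111: 72.918%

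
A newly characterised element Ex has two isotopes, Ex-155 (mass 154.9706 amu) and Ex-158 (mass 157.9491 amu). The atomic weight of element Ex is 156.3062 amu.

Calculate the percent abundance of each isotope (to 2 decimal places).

Writing the weighted mean with unknown fraction x of Ex-155:
154.9706·x + 157.9491·(1 − x) = 156.3062
(154.9706 − 157.9491)·x = 156.3062 − 157.9491
x = -1.6429 / -2.9785 = 0.55159 → 55.16% Ex-155, 44.84% Ex-158.

Ex-155: 55.16%, Ex-158: 44.84%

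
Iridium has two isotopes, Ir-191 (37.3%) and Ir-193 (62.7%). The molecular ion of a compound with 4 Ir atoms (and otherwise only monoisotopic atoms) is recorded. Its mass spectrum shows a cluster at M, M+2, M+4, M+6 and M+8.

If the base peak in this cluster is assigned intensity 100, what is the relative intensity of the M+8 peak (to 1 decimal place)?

Binomial terms of (0.373 + 0.627)^4: M 0.0194, M+2 0.1302, M+4 0.3282, M+6 0.3678, M+8 0.1546 → M+6 is the base peak.
P(M+6) = C(4,3) × 0.373^1 × 0.627^3 = 4 × 0.3730 × 0.24649188 = 0.367766 (base)
P(M+8) = C(4,4) × 0.373^0 × 0.627^4 = 1 × 1.0000 × 0.15455041 = 0.154550
Relative intensity = 0.154550 / 0.367766 × 100 = 42.0

42.0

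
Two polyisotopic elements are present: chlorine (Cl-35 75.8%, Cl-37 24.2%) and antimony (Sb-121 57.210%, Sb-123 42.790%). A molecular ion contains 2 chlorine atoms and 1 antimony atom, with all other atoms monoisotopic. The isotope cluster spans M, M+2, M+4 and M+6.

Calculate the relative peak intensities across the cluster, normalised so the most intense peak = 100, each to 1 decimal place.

72.1 : 100.0 : 41.8 : 5.5

Chlorine pattern (n=2): 0.574564 : 0.366872 : 0.058564
Antimony pattern (n=1): 0.5721 : 0.4279
Convolve the two distributions (both contribute in 2-u steps):
  M: 0.574564×0.5721 = 0.328708
  M+2: 0.574564×0.4279 + 0.366872×0.5721 = 0.455743
  M+4: 0.366872×0.4279 + 0.058564×0.5721 = 0.190489
  M+6: 0.058564×0.4279 = 0.025060
Scale to base peak (0.455743) = 100: 72.1 : 100.0 : 41.8 : 5.5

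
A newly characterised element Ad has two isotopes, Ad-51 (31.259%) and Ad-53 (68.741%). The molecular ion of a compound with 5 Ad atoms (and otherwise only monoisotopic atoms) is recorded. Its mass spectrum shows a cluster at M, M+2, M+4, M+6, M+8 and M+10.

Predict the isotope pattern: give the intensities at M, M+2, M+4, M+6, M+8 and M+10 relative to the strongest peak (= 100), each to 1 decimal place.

The 5 Ad atoms are independent, so intensities follow the terms of (0.31259 + 0.68741)^5.
P(M) = 0.31259^5 = 0.002985
P(M+2) = 5 × 0.31259^4 × 0.68741^1 = 0.032816
P(M+4) = 10 × 0.31259^3 × 0.68741^2 = 0.144330
P(M+6) = 10 × 0.31259^2 × 0.68741^3 = 0.317393
P(M+8) = 5 × 0.31259^1 × 0.68741^4 = 0.348986
P(M+10) = 0.68741^5 = 0.153490
The M+8 peak is largest (0.348986); scaling to 100 gives 0.9 : 9.4 : 41.4 : 90.9 : 100.0 : 44.0.

0.9 : 9.4 : 41.4 : 90.9 : 100.0 : 44.0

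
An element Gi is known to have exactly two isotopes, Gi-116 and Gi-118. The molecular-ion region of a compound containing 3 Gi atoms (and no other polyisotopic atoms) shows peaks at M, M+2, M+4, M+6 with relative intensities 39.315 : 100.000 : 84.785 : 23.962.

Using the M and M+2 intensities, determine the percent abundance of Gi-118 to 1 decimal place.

45.9%

Write p for the Gi-116 fraction. I(M+2)/I(M) = [C(3,1)·p^2·(1−p)] / p^3 = 3·(1−p)/p = 100.000/39.315 = 2.5436
(1−p)/p = 2.5436/3 = 0.8479  ⇒  p = 1/(1 + 0.8479) = 0.5412
Gi-116: 54.1%, Gi-118: 45.9%.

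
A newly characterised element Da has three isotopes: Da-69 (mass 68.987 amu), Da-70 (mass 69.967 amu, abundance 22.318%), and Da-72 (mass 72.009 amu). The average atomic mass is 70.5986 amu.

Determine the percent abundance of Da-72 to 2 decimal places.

46.09%

Let x and y be the fractions of Da-69 and Da-72. Then x + y = 1 − 0.22318 = 0.77682 and 68.987x + 72.009y = 70.5986 − 0.22318×69.967 = 54.98336494.
Substituting: 68.987x + 72.009(0.77682 − x) = 54.98336494
(68.987 − 72.009)x = -0.95466644  ⇒  x = 0.31591, y = 0.46091
Da-69: 31.59%, Da-72: 46.09%.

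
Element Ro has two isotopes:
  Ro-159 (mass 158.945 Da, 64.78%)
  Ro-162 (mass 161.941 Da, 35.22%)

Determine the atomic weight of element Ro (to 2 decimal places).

160.00 Da

Average mass = Σ (abundance × isotope mass) = 0.6478 × 158.945 + 0.3522 × 161.941
= 102.9646 + 57.0356 = 160.0002 Da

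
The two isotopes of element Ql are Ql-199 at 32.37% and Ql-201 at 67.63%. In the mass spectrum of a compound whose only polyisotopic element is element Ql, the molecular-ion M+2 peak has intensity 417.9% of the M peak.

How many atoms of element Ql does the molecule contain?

2

With n Ql atoms, P(M+2)/P(M) = C(n,1)·p^(n−1)q / p^n = n·q/p = n · 0.6763/0.3237.
n = 4.179 × 0.3237/0.6763 = 2.00 ≈ 2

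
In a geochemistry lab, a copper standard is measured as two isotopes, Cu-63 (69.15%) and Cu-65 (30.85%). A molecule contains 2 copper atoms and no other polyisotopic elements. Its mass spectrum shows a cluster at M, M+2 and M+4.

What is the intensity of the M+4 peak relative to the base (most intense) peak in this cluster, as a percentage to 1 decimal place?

19.9%

Binomial terms of (0.6915 + 0.3085)^2: M 0.4782, M+2 0.4267, M+4 0.0952 → M is the base peak.
P(M) = C(2,0) × 0.6915^2 × 0.3085^0 = 1 × 0.47817225 × 1.0000 = 0.478172 (base)
P(M+4) = C(2,2) × 0.6915^0 × 0.3085^2 = 1 × 1.0000 × 0.09517225 = 0.095172
Relative intensity = 0.095172 / 0.478172 × 100 = 19.9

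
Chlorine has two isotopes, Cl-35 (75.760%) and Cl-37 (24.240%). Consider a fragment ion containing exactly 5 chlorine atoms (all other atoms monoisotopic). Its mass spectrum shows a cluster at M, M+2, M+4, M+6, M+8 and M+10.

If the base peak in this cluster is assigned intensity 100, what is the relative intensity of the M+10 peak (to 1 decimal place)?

0.2

Term probabilities: M 0.2496, M+2 0.3993, M+4 0.2555, M+6 0.0817, M+8 0.0131, M+10 0.0008. Base peak = M+2.
P(M+2) = C(5,1) × 0.75760^4 × 0.24240^1 = 5 × 0.32942751 × 0.2424 = 0.399266 (base)
P(M+10) = C(5,5) × 0.75760^0 × 0.24240^5 = 1 × 1.0000 × 0.00083688 = 0.000837
Relative intensity = 0.000837 / 0.399266 × 100 = 0.2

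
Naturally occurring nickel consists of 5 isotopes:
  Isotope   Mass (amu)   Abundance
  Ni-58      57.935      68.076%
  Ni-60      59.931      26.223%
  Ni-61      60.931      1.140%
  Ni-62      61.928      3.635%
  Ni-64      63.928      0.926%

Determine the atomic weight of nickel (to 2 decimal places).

Weight each isotope mass by its fractional abundance: 0.68076 × 57.935 + 0.26223 × 59.931 + 0.01140 × 60.931 + 0.03635 × 61.928 + 0.00926 × 63.928
= 39.4398 + 15.7157 + 0.6946 + 2.2511 + 0.5920 = 58.6932 amu

58.69 amu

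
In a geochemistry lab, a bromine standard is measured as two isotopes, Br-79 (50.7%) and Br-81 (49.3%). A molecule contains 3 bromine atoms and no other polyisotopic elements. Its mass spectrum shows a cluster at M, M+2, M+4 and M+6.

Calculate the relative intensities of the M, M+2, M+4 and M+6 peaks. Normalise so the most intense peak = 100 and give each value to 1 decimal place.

34.3 : 100.0 : 97.2 : 31.5

Expanding (0.507 + 0.493)^3:
P(M) = 0.507^3 = 0.130324
P(M+2) = 3 × 0.507^2 × 0.493^1 = 0.380175
P(M+4) = 3 × 0.507^1 × 0.493^2 = 0.369678
P(M+6) = 0.493^3 = 0.119823
The M+2 peak is largest (0.380175); scaling to 100 gives 34.3 : 100.0 : 97.2 : 31.5.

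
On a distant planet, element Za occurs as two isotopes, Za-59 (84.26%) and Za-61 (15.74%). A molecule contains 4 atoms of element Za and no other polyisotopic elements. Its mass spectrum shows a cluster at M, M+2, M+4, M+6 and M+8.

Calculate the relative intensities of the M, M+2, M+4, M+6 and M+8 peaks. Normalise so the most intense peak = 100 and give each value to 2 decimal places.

100.00 : 74.72 : 20.94 : 2.61 : 0.12

The 4 Za atoms are independent, so intensities follow the terms of (0.8426 + 0.1574)^4.
P(M) = 0.8426^4 = 0.504064
P(M+2) = 4 × 0.8426^3 × 0.1574^1 = 0.376642
P(M+4) = 6 × 0.8426^2 × 0.1574^2 = 0.105537
P(M+6) = 4 × 0.8426^1 × 0.1574^3 = 0.013143
P(M+8) = 0.1574^4 = 0.000614
The M peak is largest (0.504064); scaling to 100 gives 100.00 : 74.72 : 20.94 : 2.61 : 0.12.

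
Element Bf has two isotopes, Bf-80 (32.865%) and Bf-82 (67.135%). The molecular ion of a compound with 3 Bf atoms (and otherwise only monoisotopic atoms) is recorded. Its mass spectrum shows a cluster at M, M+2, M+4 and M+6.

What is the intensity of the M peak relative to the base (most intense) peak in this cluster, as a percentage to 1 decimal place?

8.0%

Term probabilities: M 0.0355, M+2 0.2175, M+4 0.4444, M+6 0.3026. Base peak = M+4.
P(M+4) = C(3,2) × 0.32865^1 × 0.67135^2 = 3 × 0.32865 × 0.45071082 = 0.444378 (base)
P(M) = C(3,0) × 0.32865^3 × 0.67135^0 = 1 × 0.03549776 × 1.0000 = 0.035498
Relative intensity = 0.035498 / 0.444378 × 100 = 8.0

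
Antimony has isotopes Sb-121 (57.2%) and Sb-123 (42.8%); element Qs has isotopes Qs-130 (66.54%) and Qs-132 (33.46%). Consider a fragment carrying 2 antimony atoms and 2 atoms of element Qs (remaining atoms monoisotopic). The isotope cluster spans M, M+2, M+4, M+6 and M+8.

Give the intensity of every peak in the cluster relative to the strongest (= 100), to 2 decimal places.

39.96 : 100.00 : 92.63 : 37.63 : 5.66

Antimony pattern (n=2): 0.327184 : 0.489632 : 0.183184
Element Qs pattern (n=2): 0.44275716 : 0.44528568 : 0.11195716
Convolve the two distributions (both contribute in 2-u steps):
  M: 0.327184×0.44275716 = 0.144863
  M+2: 0.327184×0.44528568 + 0.489632×0.44275716 = 0.362478
  M+4: 0.327184×0.11195716 + 0.489632×0.44528568 + 0.183184×0.44275716 = 0.335763
  M+6: 0.489632×0.11195716 + 0.183184×0.44528568 = 0.136387
  M+8: 0.183184×0.11195716 = 0.020509
Scale to base peak (0.362478) = 100: 39.96 : 100.00 : 92.63 : 37.63 : 5.66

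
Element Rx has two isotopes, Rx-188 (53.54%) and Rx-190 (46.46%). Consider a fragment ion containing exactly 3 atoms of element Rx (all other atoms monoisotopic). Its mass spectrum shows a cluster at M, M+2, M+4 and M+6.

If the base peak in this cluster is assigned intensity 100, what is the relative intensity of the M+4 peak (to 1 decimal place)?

86.8

(0.5354 + 0.4646)^3 gives M 0.1535, M+2 0.3995, M+4 0.3467, M+6 0.1003; the largest is M+2.
P(M+2) = C(3,1) × 0.5354^2 × 0.4646^1 = 3 × 0.28665316 × 0.4646 = 0.399537 (base)
P(M+4) = C(3,2) × 0.5354^1 × 0.4646^2 = 3 × 0.5354 × 0.21585316 = 0.346703
Relative intensity = 0.346703 / 0.399537 × 100 = 86.8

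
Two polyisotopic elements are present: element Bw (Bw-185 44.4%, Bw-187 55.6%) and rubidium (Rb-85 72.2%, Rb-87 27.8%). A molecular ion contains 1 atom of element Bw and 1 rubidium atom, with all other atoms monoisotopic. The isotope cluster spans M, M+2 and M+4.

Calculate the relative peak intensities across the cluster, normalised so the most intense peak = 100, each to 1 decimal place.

Element Bw pattern (n=1): 0.4440 : 0.5560
Rubidium pattern (n=1): 0.7220 : 0.2780
Convolve the two distributions (both contribute in 2-u steps):
  M: 0.4440×0.7220 = 0.320568
  M+2: 0.4440×0.2780 + 0.5560×0.7220 = 0.524864
  M+4: 0.5560×0.2780 = 0.154568
Scale to base peak (0.524864) = 100: 61.1 : 100.0 : 29.4

61.1 : 100.0 : 29.4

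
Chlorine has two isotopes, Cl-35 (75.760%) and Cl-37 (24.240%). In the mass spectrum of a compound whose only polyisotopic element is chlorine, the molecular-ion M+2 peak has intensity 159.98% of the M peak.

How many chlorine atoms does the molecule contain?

With n Cl atoms, P(M+2)/P(M) = C(n,1)·p^(n−1)q / p^n = n·q/p = n · 0.24240/0.75760.
n = 1.5998 × 0.75760/0.24240 = 5.00 ≈ 5

5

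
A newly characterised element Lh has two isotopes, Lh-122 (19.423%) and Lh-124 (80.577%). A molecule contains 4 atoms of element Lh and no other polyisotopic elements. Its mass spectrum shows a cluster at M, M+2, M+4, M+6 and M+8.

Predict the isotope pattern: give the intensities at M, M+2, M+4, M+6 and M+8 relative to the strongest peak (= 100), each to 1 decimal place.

0.3 : 5.6 : 34.9 : 96.4 : 100.0

Each Lh atom is independently Lh-122 (p = 0.19423) or Lh-124 (q = 0.80577); the cluster is the binomial expansion (p + q)^4.
P(M) = 0.19423^4 = 0.001423
P(M+2) = 4 × 0.19423^3 × 0.80577^1 = 0.023617
P(M+4) = 6 × 0.19423^2 × 0.80577^2 = 0.146962
P(M+6) = 4 × 0.19423^1 × 0.80577^3 = 0.406452
P(M+8) = 0.80577^4 = 0.421545
The M+8 peak is largest (0.421545); scaling to 100 gives 0.3 : 5.6 : 34.9 : 96.4 : 100.0.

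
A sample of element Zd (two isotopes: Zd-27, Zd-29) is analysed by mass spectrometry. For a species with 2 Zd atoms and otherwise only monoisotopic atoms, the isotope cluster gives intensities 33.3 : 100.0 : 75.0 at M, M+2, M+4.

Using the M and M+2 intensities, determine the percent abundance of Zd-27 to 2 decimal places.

39.98%

Write p for the Zd-27 fraction. I(M+2)/I(M) = [C(2,1)·p^1·(1−p)] / p^2 = 2·(1−p)/p = 100.0/33.3 = 3.0030
(1−p)/p = 3.0030/2 = 1.5015  ⇒  p = 1/(1 + 1.5015) = 0.3998
Zd-27: 39.98%, Zd-29: 60.02%.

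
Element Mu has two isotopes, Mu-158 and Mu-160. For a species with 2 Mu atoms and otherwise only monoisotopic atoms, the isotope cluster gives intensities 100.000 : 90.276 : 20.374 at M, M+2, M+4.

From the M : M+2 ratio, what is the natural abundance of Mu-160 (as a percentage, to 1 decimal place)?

Let p = fractional abundance of Mu-158. I(M+2)/I(M) = [C(2,1)·p^1·(1−p)] / p^2 = 2·(1−p)/p = 90.276/100.000 = 0.9028
(1−p)/p = 0.9028/2 = 0.4514  ⇒  p = 1/(1 + 0.4514) = 0.6890
Mu-158: 68.9%, Mu-160: 31.1%.

31.1%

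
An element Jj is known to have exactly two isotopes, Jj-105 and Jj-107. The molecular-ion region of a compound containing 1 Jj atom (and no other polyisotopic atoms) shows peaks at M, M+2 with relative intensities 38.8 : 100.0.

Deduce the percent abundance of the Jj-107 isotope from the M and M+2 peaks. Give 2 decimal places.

72.05%

If p is the fraction of Jj that is Jj-105, then I(M+2)/I(M) = [C(1,1)·p^0·(1−p)] / p^1 = 1·(1−p)/p = 100.0/38.8 = 2.5773
(1−p)/p = 2.5773/1 = 2.5773  ⇒  p = 1/(1 + 2.5773) = 0.2795
Jj-105: 27.95%, Jj-107: 72.05%.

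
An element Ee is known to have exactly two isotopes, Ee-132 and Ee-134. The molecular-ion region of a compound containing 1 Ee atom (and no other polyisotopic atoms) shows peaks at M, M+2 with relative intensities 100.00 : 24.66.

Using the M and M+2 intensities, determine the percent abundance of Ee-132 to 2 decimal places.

80.22%

If p is the fraction of Ee that is Ee-132, then I(M+2)/I(M) = [C(1,1)·p^0·(1−p)] / p^1 = 1·(1−p)/p = 24.66/100.00 = 0.2466
(1−p)/p = 0.2466/1 = 0.2466  ⇒  p = 1/(1 + 0.2466) = 0.8022
Ee-132: 80.22%, Ee-134: 19.78%.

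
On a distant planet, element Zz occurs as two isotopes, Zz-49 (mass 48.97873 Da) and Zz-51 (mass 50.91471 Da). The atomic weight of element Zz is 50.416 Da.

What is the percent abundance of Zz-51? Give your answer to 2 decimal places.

With x = fraction of Zz-49 (so Zz-51 is 1 − x):
48.97873·x + 50.91471·(1 − x) = 50.416
(48.97873 − 50.91471)·x = 50.416 − 50.91471
x = -0.49871 / -1.93598 = 0.25760 → 25.76% Zz-49, 74.24% Zz-51.

74.24%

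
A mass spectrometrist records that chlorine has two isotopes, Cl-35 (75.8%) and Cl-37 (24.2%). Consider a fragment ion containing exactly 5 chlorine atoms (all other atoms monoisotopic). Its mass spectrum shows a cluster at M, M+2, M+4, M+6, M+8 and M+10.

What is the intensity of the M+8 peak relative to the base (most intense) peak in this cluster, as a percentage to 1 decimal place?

3.3%

Term probabilities: M 0.2502, M+2 0.3994, M+4 0.2551, M+6 0.0814, M+8 0.0130, M+10 0.0008. Base peak = M+2.
P(M+2) = C(5,1) × 0.758^4 × 0.242^1 = 5 × 0.33012379 × 0.2420 = 0.399450 (base)
P(M+8) = C(5,4) × 0.758^1 × 0.242^4 = 5 × 0.7580 × 0.00342974 = 0.012999
Relative intensity = 0.012999 / 0.399450 × 100 = 3.3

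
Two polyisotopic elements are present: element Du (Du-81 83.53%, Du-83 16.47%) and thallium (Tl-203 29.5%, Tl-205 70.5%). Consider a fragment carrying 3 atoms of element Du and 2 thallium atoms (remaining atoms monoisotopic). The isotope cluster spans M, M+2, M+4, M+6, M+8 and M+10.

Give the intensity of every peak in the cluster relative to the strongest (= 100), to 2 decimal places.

Element Du pattern (n=3): 0.5828106 : 0.34474646 : 0.06797527 : 0.00446767
Thallium pattern (n=2): 0.087025 : 0.41595 : 0.497025
Convolve the two distributions (both contribute in 2-u steps):
  M: 0.5828106×0.087025 = 0.050719
  M+2: 0.5828106×0.41595 + 0.34474646×0.087025 = 0.272422
  M+4: 0.5828106×0.497025 + 0.34474646×0.41595 + 0.06797527×0.087025 = 0.438984
  M+6: 0.34474646×0.497025 + 0.06797527×0.41595 + 0.00446767×0.087025 = 0.200011
  M+8: 0.06797527×0.497025 + 0.00446767×0.41595 = 0.035644
  M+10: 0.00446767×0.497025 = 0.002221
Scale to base peak (0.438984) = 100: 11.55 : 62.06 : 100.00 : 45.56 : 8.12 : 0.51

11.55 : 62.06 : 100.00 : 45.56 : 8.12 : 0.51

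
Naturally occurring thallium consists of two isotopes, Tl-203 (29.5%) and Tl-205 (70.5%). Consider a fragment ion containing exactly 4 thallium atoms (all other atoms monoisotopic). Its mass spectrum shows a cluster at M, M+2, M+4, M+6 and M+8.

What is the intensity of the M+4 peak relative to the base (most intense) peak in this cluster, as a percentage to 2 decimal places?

62.77%

Binomial terms of (0.295 + 0.705)^4: M 0.0076, M+2 0.0724, M+4 0.2595, M+6 0.4135, M+8 0.2470 → M+6 is the base peak.
P(M+6) = C(4,3) × 0.295^1 × 0.705^3 = 4 × 0.2950 × 0.35040263 = 0.413475 (base)
P(M+4) = C(4,2) × 0.295^2 × 0.705^2 = 6 × 0.087025 × 0.497025 = 0.259522
Relative intensity = 0.259522 / 0.413475 × 100 = 62.77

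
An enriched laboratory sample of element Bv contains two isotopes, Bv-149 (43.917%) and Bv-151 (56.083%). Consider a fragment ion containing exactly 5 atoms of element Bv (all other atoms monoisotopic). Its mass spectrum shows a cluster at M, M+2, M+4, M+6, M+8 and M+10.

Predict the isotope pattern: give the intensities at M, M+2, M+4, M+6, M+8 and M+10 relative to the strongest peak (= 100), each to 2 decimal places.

4.80 : 30.66 : 78.31 : 100.00 : 63.85 : 16.31

Each Bv atom is independently Bv-149 (p = 0.43917) or Bv-151 (q = 0.56083); the cluster is the binomial expansion (p + q)^5.
P(M) = 0.43917^5 = 0.016337
P(M+2) = 5 × 0.43917^4 × 0.56083^1 = 0.104311
P(M+4) = 10 × 0.43917^3 × 0.56083^2 = 0.266416
P(M+6) = 10 × 0.43917^2 × 0.56083^3 = 0.340219
P(M+8) = 5 × 0.43917^1 × 0.56083^4 = 0.217234
P(M+10) = 0.56083^5 = 0.055483
The M+6 peak is largest (0.340219); scaling to 100 gives 4.80 : 30.66 : 78.31 : 100.00 : 63.85 : 16.31.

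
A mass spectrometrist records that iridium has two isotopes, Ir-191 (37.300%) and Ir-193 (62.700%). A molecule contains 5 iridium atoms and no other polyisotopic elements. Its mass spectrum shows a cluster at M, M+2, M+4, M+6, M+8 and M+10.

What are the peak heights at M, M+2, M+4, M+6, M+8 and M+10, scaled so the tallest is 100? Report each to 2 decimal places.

Expanding (0.37300 + 0.62700)^5:
P(M) = 0.37300^5 = 0.007220
P(M+2) = 5 × 0.37300^4 × 0.62700^1 = 0.060684
P(M+4) = 10 × 0.37300^3 × 0.62700^2 = 0.204015
P(M+6) = 10 × 0.37300^2 × 0.62700^3 = 0.342942
P(M+8) = 5 × 0.37300^1 × 0.62700^4 = 0.288237
P(M+10) = 0.62700^5 = 0.096903
The M+6 peak is largest (0.342942); scaling to 100 gives 2.11 : 17.70 : 59.49 : 100.00 : 84.05 : 28.26.

2.11 : 17.70 : 59.49 : 100.00 : 84.05 : 28.26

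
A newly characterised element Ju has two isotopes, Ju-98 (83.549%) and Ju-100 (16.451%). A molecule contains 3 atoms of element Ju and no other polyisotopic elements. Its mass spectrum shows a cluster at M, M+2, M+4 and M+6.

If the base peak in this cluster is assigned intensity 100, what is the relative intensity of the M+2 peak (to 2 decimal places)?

59.07

(0.83549 + 0.16451)^3 gives M 0.5832, M+2 0.3445, M+4 0.0678, M+6 0.0045; the largest is M.
P(M) = C(3,0) × 0.83549^3 × 0.16451^0 = 1 × 0.5832084 × 1.0000 = 0.583208 (base)
P(M+2) = C(3,1) × 0.83549^2 × 0.16451^1 = 3 × 0.69804354 × 0.16451 = 0.344505
Relative intensity = 0.344505 / 0.583208 × 100 = 59.07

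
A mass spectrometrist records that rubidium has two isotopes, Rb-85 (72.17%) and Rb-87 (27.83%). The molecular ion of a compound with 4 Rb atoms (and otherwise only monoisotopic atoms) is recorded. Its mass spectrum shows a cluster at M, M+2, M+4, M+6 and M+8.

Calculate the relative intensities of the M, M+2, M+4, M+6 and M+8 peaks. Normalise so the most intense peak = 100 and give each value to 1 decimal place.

The 4 Rb atoms are independent, so intensities follow the terms of (0.7217 + 0.2783)^4.
P(M) = 0.7217^4 = 0.271286
P(M+2) = 4 × 0.7217^3 × 0.2783^1 = 0.418450
P(M+4) = 6 × 0.7217^2 × 0.2783^2 = 0.242042
P(M+6) = 4 × 0.7217^1 × 0.2783^3 = 0.062224
P(M+8) = 0.2783^4 = 0.005999
The M+2 peak is largest (0.418450); scaling to 100 gives 64.8 : 100.0 : 57.8 : 14.9 : 1.4.

64.8 : 100.0 : 57.8 : 14.9 : 1.4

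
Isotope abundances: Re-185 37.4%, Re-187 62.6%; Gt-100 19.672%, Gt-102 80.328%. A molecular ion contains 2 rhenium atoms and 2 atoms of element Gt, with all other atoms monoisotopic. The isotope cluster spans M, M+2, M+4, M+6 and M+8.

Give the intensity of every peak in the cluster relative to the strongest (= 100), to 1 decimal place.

Rhenium pattern (n=2): 0.139876 : 0.468248 : 0.391876
Element Gt pattern (n=2): 0.03869876 : 0.31604248 : 0.64525876
Convolve the two distributions (both contribute in 2-u steps):
  M: 0.139876×0.03869876 = 0.005413
  M+2: 0.139876×0.31604248 + 0.468248×0.03869876 = 0.062327
  M+4: 0.139876×0.64525876 + 0.468248×0.31604248 + 0.391876×0.03869876 = 0.253408
  M+6: 0.468248×0.64525876 + 0.391876×0.31604248 = 0.425991
  M+8: 0.391876×0.64525876 = 0.252861
Scale to base peak (0.425991) = 100: 1.3 : 14.6 : 59.5 : 100.0 : 59.4

1.3 : 14.6 : 59.5 : 100.0 : 59.4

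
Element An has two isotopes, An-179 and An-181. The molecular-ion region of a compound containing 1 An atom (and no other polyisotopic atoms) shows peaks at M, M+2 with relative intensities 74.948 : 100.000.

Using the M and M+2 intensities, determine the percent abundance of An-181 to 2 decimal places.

57.16%

If p is the fraction of An that is An-179, then I(M+2)/I(M) = [C(1,1)·p^0·(1−p)] / p^1 = 1·(1−p)/p = 100.000/74.948 = 1.3343
(1−p)/p = 1.3343/1 = 1.3343  ⇒  p = 1/(1 + 1.3343) = 0.4284
An-179: 42.84%, An-181: 57.16%.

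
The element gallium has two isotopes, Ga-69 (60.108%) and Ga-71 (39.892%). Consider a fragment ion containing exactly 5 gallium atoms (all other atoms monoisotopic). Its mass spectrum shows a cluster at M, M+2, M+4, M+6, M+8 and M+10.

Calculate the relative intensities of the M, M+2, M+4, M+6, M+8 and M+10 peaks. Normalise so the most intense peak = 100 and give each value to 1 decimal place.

22.7 : 75.3 : 100.0 : 66.4 : 22.0 : 2.9

Each Ga atom is independently Ga-69 (p = 0.60108) or Ga-71 (q = 0.39892); the cluster is the binomial expansion (p + q)^5.
P(M) = 0.60108^5 = 0.078462
P(M+2) = 5 × 0.60108^4 × 0.39892^1 = 0.260366
P(M+4) = 10 × 0.60108^3 × 0.39892^2 = 0.345596
P(M+6) = 10 × 0.60108^2 × 0.39892^3 = 0.229362
P(M+8) = 5 × 0.60108^1 × 0.39892^4 = 0.076111
P(M+10) = 0.39892^5 = 0.010103
The M+4 peak is largest (0.345596); scaling to 100 gives 22.7 : 75.3 : 100.0 : 66.4 : 22.0 : 2.9.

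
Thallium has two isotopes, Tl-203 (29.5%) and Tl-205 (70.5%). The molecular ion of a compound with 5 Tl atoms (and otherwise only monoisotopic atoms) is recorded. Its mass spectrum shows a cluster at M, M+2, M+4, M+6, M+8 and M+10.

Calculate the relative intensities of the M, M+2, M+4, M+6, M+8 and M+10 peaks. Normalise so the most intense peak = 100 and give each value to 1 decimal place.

0.6 : 7.3 : 35.0 : 83.7 : 100.0 : 47.8

Each Tl atom is independently Tl-203 (p = 0.295) or Tl-205 (q = 0.705); the cluster is the binomial expansion (p + q)^5.
P(M) = 0.295^5 = 0.002234
P(M+2) = 5 × 0.295^4 × 0.705^1 = 0.026696
P(M+4) = 10 × 0.295^3 × 0.705^2 = 0.127598
P(M+6) = 10 × 0.295^2 × 0.705^3 = 0.304938
P(M+8) = 5 × 0.295^1 × 0.705^4 = 0.364375
P(M+10) = 0.705^5 = 0.174159
The M+8 peak is largest (0.364375); scaling to 100 gives 0.6 : 7.3 : 35.0 : 83.7 : 100.0 : 47.8.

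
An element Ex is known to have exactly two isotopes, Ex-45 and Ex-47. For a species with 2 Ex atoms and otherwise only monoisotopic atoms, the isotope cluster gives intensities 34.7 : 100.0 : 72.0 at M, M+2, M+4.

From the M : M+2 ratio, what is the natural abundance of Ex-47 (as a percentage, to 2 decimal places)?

59.03%

Write p for the Ex-45 fraction. I(M+2)/I(M) = [C(2,1)·p^1·(1−p)] / p^2 = 2·(1−p)/p = 100.0/34.7 = 2.8818
(1−p)/p = 2.8818/2 = 1.4409  ⇒  p = 1/(1 + 1.4409) = 0.4097
Ex-45: 40.97%, Ex-47: 59.03%.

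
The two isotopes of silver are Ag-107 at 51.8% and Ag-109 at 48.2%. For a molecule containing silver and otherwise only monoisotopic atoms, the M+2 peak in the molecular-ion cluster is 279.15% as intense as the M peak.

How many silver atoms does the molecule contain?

3

The M+2/M ratio from n Ag atoms is n · q/p = n · 0.482/0.518.
n = 2.7915 × 0.518/0.482 = 3.00 ≈ 3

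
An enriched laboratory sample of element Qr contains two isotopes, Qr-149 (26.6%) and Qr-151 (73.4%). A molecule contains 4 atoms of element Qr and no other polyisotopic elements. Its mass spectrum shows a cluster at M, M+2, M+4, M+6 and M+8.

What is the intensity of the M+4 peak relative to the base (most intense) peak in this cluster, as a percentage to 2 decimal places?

Term probabilities: M 0.0050, M+2 0.0553, M+4 0.2287, M+6 0.4208, M+8 0.2903. Base peak = M+6.
P(M+6) = C(4,3) × 0.266^1 × 0.734^3 = 4 × 0.2660 × 0.3954469 = 0.420756 (base)
P(M+4) = C(4,2) × 0.266^2 × 0.734^2 = 6 × 0.070756 × 0.538756 = 0.228721
Relative intensity = 0.228721 / 0.420756 × 100 = 54.36

54.36%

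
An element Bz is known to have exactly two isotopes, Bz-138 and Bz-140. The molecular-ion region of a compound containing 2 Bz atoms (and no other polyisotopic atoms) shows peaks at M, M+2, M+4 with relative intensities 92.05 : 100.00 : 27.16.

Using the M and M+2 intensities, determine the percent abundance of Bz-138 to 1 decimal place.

Let p = fractional abundance of Bz-138. I(M+2)/I(M) = [C(2,1)·p^1·(1−p)] / p^2 = 2·(1−p)/p = 100.00/92.05 = 1.0864
(1−p)/p = 1.0864/2 = 0.5432  ⇒  p = 1/(1 + 0.5432) = 0.6480
Bz-138: 64.8%, Bz-140: 35.2%.

64.8%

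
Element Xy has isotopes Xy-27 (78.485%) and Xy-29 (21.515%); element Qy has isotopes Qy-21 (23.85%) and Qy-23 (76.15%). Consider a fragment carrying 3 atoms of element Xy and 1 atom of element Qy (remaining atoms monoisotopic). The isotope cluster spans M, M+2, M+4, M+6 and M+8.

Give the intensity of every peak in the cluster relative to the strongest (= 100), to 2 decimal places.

24.90 : 100.00 : 71.01 : 18.44 : 1.64

Element Xy pattern (n=3): 0.48345938 : 0.39759044 : 0.108991 : 0.00995919
Element Qy pattern (n=1): 0.2385 : 0.7615
Convolve the two distributions (both contribute in 2-u steps):
  M: 0.48345938×0.2385 = 0.115305
  M+2: 0.48345938×0.7615 + 0.39759044×0.2385 = 0.462980
  M+4: 0.39759044×0.7615 + 0.108991×0.2385 = 0.328759
  M+6: 0.108991×0.7615 + 0.00995919×0.2385 = 0.085372
  M+8: 0.00995919×0.7615 = 0.007584
Scale to base peak (0.462980) = 100: 24.90 : 100.00 : 71.01 : 18.44 : 1.64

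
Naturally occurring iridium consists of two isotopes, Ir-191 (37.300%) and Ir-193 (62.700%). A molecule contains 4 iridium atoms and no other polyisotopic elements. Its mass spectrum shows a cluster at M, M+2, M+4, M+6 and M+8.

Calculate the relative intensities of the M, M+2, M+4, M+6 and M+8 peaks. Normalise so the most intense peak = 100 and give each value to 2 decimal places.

Expanding (0.37300 + 0.62700)^4:
P(M) = 0.37300^4 = 0.019357
P(M+2) = 4 × 0.37300^3 × 0.62700^1 = 0.130153
P(M+4) = 6 × 0.37300^2 × 0.62700^2 = 0.328174
P(M+6) = 4 × 0.37300^1 × 0.62700^3 = 0.367766
P(M+8) = 0.62700^4 = 0.154550
The M+6 peak is largest (0.367766); scaling to 100 gives 5.26 : 35.39 : 89.23 : 100.00 : 42.02.

5.26 : 35.39 : 89.23 : 100.00 : 42.02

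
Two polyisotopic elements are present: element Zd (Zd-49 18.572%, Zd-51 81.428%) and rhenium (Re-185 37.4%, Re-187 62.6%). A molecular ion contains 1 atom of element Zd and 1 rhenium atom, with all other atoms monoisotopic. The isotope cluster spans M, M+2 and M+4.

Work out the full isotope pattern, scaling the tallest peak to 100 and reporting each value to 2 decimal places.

13.63 : 82.55 : 100.00

Element Zd pattern (n=1): 0.18572 : 0.81428
Rhenium pattern (n=1): 0.3740 : 0.6260
Convolve the two distributions (both contribute in 2-u steps):
  M: 0.18572×0.3740 = 0.069459
  M+2: 0.18572×0.6260 + 0.81428×0.3740 = 0.420801
  M+4: 0.81428×0.6260 = 0.509739
Scale to base peak (0.509739) = 100: 13.63 : 82.55 : 100.00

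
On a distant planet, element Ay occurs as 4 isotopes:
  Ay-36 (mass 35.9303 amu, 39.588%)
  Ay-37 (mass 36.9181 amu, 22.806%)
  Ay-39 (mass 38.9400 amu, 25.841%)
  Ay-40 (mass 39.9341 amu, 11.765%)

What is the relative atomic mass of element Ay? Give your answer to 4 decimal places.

Weight each isotope mass by its fractional abundance: 0.39588 × 35.9303 + 0.22806 × 36.9181 + 0.25841 × 38.9400 + 0.11765 × 39.9341
= 14.22409 + 8.41954 + 10.06249 + 4.69825 = 37.40437 amu

37.4044 amu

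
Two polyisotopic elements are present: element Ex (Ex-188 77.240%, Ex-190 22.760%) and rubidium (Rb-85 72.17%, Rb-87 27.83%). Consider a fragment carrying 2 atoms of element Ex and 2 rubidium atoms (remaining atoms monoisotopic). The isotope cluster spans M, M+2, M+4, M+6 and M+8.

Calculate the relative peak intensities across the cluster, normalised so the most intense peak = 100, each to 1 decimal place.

73.5 : 100.0 : 50.7 : 11.4 : 0.9

Element Ex pattern (n=2): 0.59660176 : 0.35159648 : 0.05180176
Rubidium pattern (n=2): 0.52085089 : 0.40169822 : 0.07745089
Convolve the two distributions (both contribute in 2-u steps):
  M: 0.59660176×0.52085089 = 0.310741
  M+2: 0.59660176×0.40169822 + 0.35159648×0.52085089 = 0.422783
  M+4: 0.59660176×0.07745089 + 0.35159648×0.40169822 + 0.05180176×0.52085089 = 0.214424
  M+6: 0.35159648×0.07745089 + 0.05180176×0.40169822 = 0.048040
  M+8: 0.05180176×0.07745089 = 0.004012
Scale to base peak (0.422783) = 100: 73.5 : 100.0 : 50.7 : 11.4 : 0.9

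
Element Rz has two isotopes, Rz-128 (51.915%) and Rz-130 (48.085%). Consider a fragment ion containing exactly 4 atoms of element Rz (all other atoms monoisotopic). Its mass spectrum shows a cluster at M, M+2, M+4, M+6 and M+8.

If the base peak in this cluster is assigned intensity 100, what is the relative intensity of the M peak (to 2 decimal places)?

Term probabilities: M 0.0726, M+2 0.2691, M+4 0.3739, M+6 0.2309, M+8 0.0535. Base peak = M+4.
P(M+4) = C(4,2) × 0.51915^2 × 0.48085^2 = 6 × 0.26951672 × 0.23121672 = 0.373901 (base)
P(M) = C(4,0) × 0.51915^4 × 0.48085^0 = 1 × 0.07263926 × 1.0000 = 0.072639
Relative intensity = 0.072639 / 0.373901 × 100 = 19.43

19.43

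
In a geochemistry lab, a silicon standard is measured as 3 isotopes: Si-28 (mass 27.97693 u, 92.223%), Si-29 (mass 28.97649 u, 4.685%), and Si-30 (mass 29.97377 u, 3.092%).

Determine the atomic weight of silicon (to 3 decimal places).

Weight each isotope mass by its fractional abundance: 0.92223 × 27.97693 + 0.04685 × 28.97649 + 0.03092 × 29.97377
= 25.801164 + 1.357549 + 0.926789 = 28.085502 u

28.086 u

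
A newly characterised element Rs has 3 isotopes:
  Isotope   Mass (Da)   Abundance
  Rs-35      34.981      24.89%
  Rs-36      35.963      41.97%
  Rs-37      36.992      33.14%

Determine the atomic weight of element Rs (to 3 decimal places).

Ar = Σ fᵢ·mᵢ = 0.2489 × 34.981 + 0.4197 × 35.963 + 0.3314 × 36.992
= 8.7068 + 15.0937 + 12.2591 = 36.0596 Da

36.060 Da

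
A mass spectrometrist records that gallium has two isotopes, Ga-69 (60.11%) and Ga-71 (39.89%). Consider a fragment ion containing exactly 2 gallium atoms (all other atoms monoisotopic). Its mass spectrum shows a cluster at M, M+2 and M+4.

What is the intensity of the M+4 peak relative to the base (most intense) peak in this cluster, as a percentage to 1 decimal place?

33.2%

Binomial terms of (0.6011 + 0.3989)^2: M 0.3613, M+2 0.4796, M+4 0.1591 → M+2 is the base peak.
P(M+2) = C(2,1) × 0.6011^1 × 0.3989^1 = 2 × 0.6011 × 0.3989 = 0.479558 (base)
P(M+4) = C(2,2) × 0.6011^0 × 0.3989^2 = 1 × 1.0000 × 0.15912121 = 0.159121
Relative intensity = 0.159121 / 0.479558 × 100 = 33.2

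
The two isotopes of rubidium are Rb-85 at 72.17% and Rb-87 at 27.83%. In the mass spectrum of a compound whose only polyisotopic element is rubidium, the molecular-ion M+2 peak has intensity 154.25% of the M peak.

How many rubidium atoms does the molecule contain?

For n independent Rb atoms, I(M+2)/I(M) = n · (abundance Rb-87) / (abundance Rb-85) = n · 0.2783/0.7217.
n = 1.5425 × 0.7217/0.2783 = 4.00 ≈ 4

4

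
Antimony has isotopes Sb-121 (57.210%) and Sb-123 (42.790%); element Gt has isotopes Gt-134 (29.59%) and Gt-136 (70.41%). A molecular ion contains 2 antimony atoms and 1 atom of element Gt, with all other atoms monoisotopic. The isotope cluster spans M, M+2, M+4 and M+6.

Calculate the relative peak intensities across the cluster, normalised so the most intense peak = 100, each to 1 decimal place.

24.3 : 94.1 : 100.0 : 32.3

Antimony pattern (n=2): 0.32729841 : 0.48960318 : 0.18309841
Element Gt pattern (n=1): 0.2959 : 0.7041
Convolve the two distributions (both contribute in 2-u steps):
  M: 0.32729841×0.2959 = 0.096848
  M+2: 0.32729841×0.7041 + 0.48960318×0.2959 = 0.375324
  M+4: 0.48960318×0.7041 + 0.18309841×0.2959 = 0.398908
  M+6: 0.18309841×0.7041 = 0.128920
Scale to base peak (0.398908) = 100: 24.3 : 94.1 : 100.0 : 32.3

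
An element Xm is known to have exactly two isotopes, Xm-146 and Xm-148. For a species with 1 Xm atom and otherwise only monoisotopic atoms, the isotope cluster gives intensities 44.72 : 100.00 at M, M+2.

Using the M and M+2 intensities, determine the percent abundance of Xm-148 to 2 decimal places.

Write p for the Xm-146 fraction. I(M+2)/I(M) = [C(1,1)·p^0·(1−p)] / p^1 = 1·(1−p)/p = 100.00/44.72 = 2.2361
(1−p)/p = 2.2361/1 = 2.2361  ⇒  p = 1/(1 + 2.2361) = 0.3090
Xm-146: 30.90%, Xm-148: 69.10%.

69.10%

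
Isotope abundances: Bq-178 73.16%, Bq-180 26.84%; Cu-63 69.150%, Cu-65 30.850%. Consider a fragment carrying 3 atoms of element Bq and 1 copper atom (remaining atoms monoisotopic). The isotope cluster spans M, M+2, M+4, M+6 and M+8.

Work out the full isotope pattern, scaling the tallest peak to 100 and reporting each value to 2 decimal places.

64.65 : 100.00 : 57.85 : 14.84 : 1.42

Element Bq pattern (n=3): 0.39158053 : 0.43097409 : 0.15811023 : 0.01933515
Copper pattern (n=1): 0.6915 : 0.3085
Convolve the two distributions (both contribute in 2-u steps):
  M: 0.39158053×0.6915 = 0.270778
  M+2: 0.39158053×0.3085 + 0.43097409×0.6915 = 0.418821
  M+4: 0.43097409×0.3085 + 0.15811023×0.6915 = 0.242289
  M+6: 0.15811023×0.3085 + 0.01933515×0.6915 = 0.062147
  M+8: 0.01933515×0.3085 = 0.005965
Scale to base peak (0.418821) = 100: 64.65 : 100.00 : 57.85 : 14.84 : 1.42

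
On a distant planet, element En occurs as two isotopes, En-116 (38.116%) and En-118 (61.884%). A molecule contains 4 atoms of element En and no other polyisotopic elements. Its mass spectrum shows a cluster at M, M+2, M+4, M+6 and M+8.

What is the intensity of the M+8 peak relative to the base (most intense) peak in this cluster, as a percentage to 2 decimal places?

(0.38116 + 0.61884)^4 gives M 0.0211, M+2 0.1371, M+4 0.3338, M+6 0.3613, M+8 0.1467; the largest is M+6.
P(M+6) = C(4,3) × 0.38116^1 × 0.61884^3 = 4 × 0.38116 × 0.23699279 = 0.361329 (base)
P(M+8) = C(4,4) × 0.38116^0 × 0.61884^4 = 1 × 1.0000 × 0.14666062 = 0.146661
Relative intensity = 0.146661 / 0.361329 × 100 = 40.59

40.59%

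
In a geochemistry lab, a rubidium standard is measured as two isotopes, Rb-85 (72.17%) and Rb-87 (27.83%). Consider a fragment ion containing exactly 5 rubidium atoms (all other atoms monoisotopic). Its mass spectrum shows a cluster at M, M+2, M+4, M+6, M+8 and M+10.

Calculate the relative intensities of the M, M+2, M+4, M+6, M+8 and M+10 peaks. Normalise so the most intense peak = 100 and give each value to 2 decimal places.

Each Rb atom is independently Rb-85 (p = 0.7217) or Rb-87 (q = 0.2783); the cluster is the binomial expansion (p + q)^5.
P(M) = 0.7217^5 = 0.195787
P(M+2) = 5 × 0.7217^4 × 0.2783^1 = 0.377494
P(M+4) = 10 × 0.7217^3 × 0.2783^2 = 0.291136
P(M+6) = 10 × 0.7217^2 × 0.2783^3 = 0.112267
P(M+8) = 5 × 0.7217^1 × 0.2783^4 = 0.021646
P(M+10) = 0.2783^5 = 0.001669
The M+2 peak is largest (0.377494); scaling to 100 gives 51.86 : 100.00 : 77.12 : 29.74 : 5.73 : 0.44.

51.86 : 100.00 : 77.12 : 29.74 : 5.73 : 0.44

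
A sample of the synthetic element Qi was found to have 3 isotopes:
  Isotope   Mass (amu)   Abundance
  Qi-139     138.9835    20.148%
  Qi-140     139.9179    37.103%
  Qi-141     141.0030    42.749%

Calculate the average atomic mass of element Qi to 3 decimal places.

Average mass = Σ (abundance × isotope mass) = 0.20148 × 138.9835 + 0.37103 × 139.9179 + 0.42749 × 141.0030
= 28.00240 + 51.91374 + 60.27737 = 140.19351 amu

140.194 amu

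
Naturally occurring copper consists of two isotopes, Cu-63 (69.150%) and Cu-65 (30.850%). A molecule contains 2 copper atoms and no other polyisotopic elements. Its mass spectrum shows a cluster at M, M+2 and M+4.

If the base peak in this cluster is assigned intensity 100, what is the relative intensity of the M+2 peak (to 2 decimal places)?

Binomial terms of (0.69150 + 0.30850)^2: M 0.4782, M+2 0.4267, M+4 0.0952 → M is the base peak.
P(M) = C(2,0) × 0.69150^2 × 0.30850^0 = 1 × 0.47817225 × 1.0000 = 0.478172 (base)
P(M+2) = C(2,1) × 0.69150^1 × 0.30850^1 = 2 × 0.6915 × 0.3085 = 0.426656
Relative intensity = 0.426656 / 0.478172 × 100 = 89.23

89.23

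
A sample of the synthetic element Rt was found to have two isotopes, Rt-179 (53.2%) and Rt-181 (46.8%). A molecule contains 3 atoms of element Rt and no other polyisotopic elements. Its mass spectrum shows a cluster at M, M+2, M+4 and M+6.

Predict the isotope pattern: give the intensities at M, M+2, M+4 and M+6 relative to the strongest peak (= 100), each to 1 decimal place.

37.9 : 100.0 : 88.0 : 25.8

Expanding (0.532 + 0.468)^3:
P(M) = 0.532^3 = 0.150569
P(M+2) = 3 × 0.532^2 × 0.468^1 = 0.397366
P(M+4) = 3 × 0.532^1 × 0.468^2 = 0.349562
P(M+6) = 0.468^3 = 0.102503
The M+2 peak is largest (0.397366); scaling to 100 gives 37.9 : 100.0 : 88.0 : 25.8.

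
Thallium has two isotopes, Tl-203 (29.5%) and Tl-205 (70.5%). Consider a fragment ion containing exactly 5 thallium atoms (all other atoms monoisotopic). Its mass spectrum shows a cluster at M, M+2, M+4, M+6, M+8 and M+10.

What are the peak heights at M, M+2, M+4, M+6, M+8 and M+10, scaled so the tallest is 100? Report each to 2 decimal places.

Each Tl atom is independently Tl-203 (p = 0.295) or Tl-205 (q = 0.705); the cluster is the binomial expansion (p + q)^5.
P(M) = 0.295^5 = 0.002234
P(M+2) = 5 × 0.295^4 × 0.705^1 = 0.026696
P(M+4) = 10 × 0.295^3 × 0.705^2 = 0.127598
P(M+6) = 10 × 0.295^2 × 0.705^3 = 0.304938
P(M+8) = 5 × 0.295^1 × 0.705^4 = 0.364375
P(M+10) = 0.705^5 = 0.174159
The M+8 peak is largest (0.364375); scaling to 100 gives 0.61 : 7.33 : 35.02 : 83.69 : 100.00 : 47.80.

0.61 : 7.33 : 35.02 : 83.69 : 100.00 : 47.80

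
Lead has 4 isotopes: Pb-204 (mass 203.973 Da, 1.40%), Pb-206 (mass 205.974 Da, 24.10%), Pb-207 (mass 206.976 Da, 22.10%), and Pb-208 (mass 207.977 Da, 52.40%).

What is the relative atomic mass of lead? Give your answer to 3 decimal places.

207.217 Da

Average mass = Σ (abundance × isotope mass) = 0.0140 × 203.973 + 0.2410 × 205.974 + 0.2210 × 206.976 + 0.5240 × 207.977
= 2.8556 + 49.6397 + 45.7417 + 108.9799 = 207.2169 Da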